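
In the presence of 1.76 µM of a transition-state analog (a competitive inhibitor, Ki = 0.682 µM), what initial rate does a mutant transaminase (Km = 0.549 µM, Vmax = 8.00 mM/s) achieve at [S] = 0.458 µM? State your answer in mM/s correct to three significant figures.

1.51 mM/s

α = 1 + [I]/Ki = 1 + 1.76/0.682 = 3.581.
For a competitive inhibitor, Vmax is unchanged and the apparent Km becomes α·Km: Km,app = 1.97 µM, Vmax,app = 8.00 mM/s.
v = Vmax,app·[S]/(Km,app + [S]) = 8.00 × 0.458/(1.97 + 0.458) = 1.51 mM/s.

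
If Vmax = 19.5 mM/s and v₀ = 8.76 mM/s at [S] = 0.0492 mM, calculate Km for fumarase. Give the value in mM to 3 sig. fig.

0.0603 mM

v/Vmax = 8.76/19.5 = 0.4492 = [S]/(Km+[S]).
So Km + [S] = [S]/0.4492 = 0.1095 mM, giving Km = 0.1095 − 0.0492 = 0.0603 mM.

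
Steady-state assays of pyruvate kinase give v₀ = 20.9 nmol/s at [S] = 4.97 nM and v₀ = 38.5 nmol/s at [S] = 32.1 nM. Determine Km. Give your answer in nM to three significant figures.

From v = Vmax[S]/(Km+[S]), each point gives Vmax = v(Km+[S])/[S].
Equating: 20.9(Km+4.97)/4.97 = 38.5(Km+32.1)/32.1.
4.205·Km + 20.9 = 1.199·Km + 38.5, so (4.205 − 1.199)·Km = 38.5 − 20.9.
Km = 17.60/3.006 = 5.86 nM; then Vmax = 20.9(5.86+4.97)/4.97 = 45.5 nmol/s.

5.86 nM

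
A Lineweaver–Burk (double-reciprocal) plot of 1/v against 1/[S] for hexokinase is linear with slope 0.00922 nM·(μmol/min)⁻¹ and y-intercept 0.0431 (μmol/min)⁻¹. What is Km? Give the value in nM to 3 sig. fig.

y-intercept = 1/Vmax ⇒ Vmax = 23.2 μmol/min; slope = Km/Vmax ⇒ Km = slope × Vmax.
Km = 0.00922 × 23.2 = 0.214 nM.

0.214 nM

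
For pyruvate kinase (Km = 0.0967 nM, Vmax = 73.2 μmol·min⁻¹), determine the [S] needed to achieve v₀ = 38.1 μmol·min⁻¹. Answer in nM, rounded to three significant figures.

0.105 nM

The required fractional saturation is v/Vmax = 38.1/73.2 = 0.5205.
Then [S]/(Km+[S]) = 0.5205 ⇒ [S] = 0.0967 × 0.5205/(1 − 0.5205) = 0.105 nM.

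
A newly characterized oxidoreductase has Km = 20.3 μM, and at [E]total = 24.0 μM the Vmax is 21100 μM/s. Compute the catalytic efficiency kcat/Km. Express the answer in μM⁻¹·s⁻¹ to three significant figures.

kcat = Vmax/[E]total = 21100/24.0 = 879 s⁻¹.
kcat/Km = 879/20.3 = 43.3 μM⁻¹·s⁻¹.

43.3 μM⁻¹·s⁻¹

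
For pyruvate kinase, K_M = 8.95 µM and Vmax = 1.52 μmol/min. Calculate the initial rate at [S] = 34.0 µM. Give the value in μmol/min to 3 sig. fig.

1.20 μmol/min

[S]/(Km+[S]) = 34.0/42.95 = 0.7916, the fractional saturation.
v = 0.7916 × Vmax = 0.7916 × 1.52 = 1.20 μmol/min.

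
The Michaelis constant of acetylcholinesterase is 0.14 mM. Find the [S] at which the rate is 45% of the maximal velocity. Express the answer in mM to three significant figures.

0.115 mM

v/Vmax = [S]/(Km+[S]) = 0.45, so [S] = Km·0.45/(1 − 0.45) = 0.14 × 0.8182.
[S] = 0.115 mM.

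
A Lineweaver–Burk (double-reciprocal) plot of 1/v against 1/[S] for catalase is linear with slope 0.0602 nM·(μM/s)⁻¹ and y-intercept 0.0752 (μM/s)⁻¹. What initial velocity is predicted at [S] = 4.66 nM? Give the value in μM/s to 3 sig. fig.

The y-intercept is 1/Vmax, so Vmax = 1/0.0752 = 13.3 μM/s.
The slope is Km/Vmax, so Km = 0.0602 × 13.3 = 0.801 nM.
Then v = 13.3 × 4.66/(0.801 + 4.66) = 11.3 μM/s.

11.3 μM/s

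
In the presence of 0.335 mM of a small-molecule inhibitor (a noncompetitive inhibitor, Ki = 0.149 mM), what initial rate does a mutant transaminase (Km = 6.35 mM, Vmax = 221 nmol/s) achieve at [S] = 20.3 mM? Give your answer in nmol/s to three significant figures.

α = 1 + [I]/Ki = 1 + 0.335/0.149 = 3.248.
For a noncompetitive inhibitor, Vmax is reduced to Vmax/α while Km is unchanged: Km,app = 6.35 mM, Vmax,app = 68.0 nmol/s.
v = Vmax,app·[S]/(Km,app + [S]) = 68.0 × 20.3/(6.35 + 20.3) = 51.8 nmol/s.

51.8 nmol/s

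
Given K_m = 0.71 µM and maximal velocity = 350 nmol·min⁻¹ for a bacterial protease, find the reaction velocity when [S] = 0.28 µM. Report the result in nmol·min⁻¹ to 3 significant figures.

[S]/(Km+[S]) = 0.28/0.9900 = 0.2828, the fractional saturation.
v = 0.2828 × Vmax = 0.2828 × 350 = 99.0 nmol·min⁻¹.

99.0 nmol·min⁻¹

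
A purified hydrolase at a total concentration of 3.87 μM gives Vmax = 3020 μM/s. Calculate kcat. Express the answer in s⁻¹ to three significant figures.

780 s⁻¹

kcat = Vmax/[E]total = 3020 μM/s / 3.87 μM = 780 s⁻¹.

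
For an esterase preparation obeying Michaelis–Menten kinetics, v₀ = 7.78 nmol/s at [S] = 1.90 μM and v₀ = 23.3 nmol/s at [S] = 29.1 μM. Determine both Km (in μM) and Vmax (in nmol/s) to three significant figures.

Km = 4.71 μM; Vmax = 27.1 nmol/s

In reciprocal form, 1/v = (Km/Vmax)·(1/[S]) + 1/Vmax. The two points give (1/[S], 1/v) = (0.5263, 0.1285) and (0.03436, 0.04292).
Slope = (0.1285 − 0.04292)/(0.5263 − 0.03436) = 0.1740; intercept = 0.1285 − 0.1740×0.5263 = 0.03694.
Vmax = 1/intercept = 27.1 nmol/s; Km = slope × Vmax = 0.1740 × 27.1 = 4.71 μM.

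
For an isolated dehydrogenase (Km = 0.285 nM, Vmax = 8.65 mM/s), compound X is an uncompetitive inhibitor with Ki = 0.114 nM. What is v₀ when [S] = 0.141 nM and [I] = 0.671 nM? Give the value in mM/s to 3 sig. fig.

α = 1 + [I]/Ki = 1 + 0.671/0.114 = 6.886.
For an uncompetitive inhibitor, both parameters are divided by α, giving Vmax/α and Km/α: Km,app = 0.0414 nM, Vmax,app = 1.26 mM/s.
v = Vmax,app·[S]/(Km,app + [S]) = 1.26 × 0.141/(0.0414 + 0.141) = 0.971 mM/s.

0.971 mM/s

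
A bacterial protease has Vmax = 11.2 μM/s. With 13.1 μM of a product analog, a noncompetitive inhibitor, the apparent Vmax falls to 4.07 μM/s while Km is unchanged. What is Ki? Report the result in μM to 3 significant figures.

7.48 μM

Noncompetitive: Vmax,app = Vmax/α with α = 1 + [I]/Ki.
α = Vmax/Vmax,app = 11.2/4.07 = 2.752.
Ki = [I]/(α − 1) = 13.1/1.752 = 7.48 μM.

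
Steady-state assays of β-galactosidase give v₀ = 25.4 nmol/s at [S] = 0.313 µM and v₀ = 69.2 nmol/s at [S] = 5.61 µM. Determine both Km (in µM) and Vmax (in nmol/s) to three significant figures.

Km = 0.636 µM; Vmax = 77.1 nmol/s

In reciprocal form, 1/v = (Km/Vmax)·(1/[S]) + 1/Vmax. The two points give (1/[S], 1/v) = (3.195, 0.03937) and (0.1783, 0.01445).
Slope = (0.03937 − 0.01445)/(3.195 − 0.1783) = 0.008261; intercept = 0.03937 − 0.008261×3.195 = 0.01298.
Vmax = 1/intercept = 77.1 nmol/s; Km = slope × Vmax = 0.008261 × 77.1 = 0.636 µM.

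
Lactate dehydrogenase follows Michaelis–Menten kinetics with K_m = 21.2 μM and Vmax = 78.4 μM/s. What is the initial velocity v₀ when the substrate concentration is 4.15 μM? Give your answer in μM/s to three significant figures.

v = Vmax·[S]/(Km + [S]) = 78.4 × 4.15 / (21.2 + 4.15)
  = 325.4 / 25.35 = 12.8 μM/s.

12.8 μM/s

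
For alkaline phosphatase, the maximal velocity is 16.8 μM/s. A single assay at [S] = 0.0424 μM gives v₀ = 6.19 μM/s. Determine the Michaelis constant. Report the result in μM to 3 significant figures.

v/Vmax = 6.19/16.8 = 0.3685 = [S]/(Km+[S]).
So Km + [S] = [S]/0.3685 = 0.1151 μM, giving Km = 0.1151 − 0.0424 = 0.0727 μM.

0.0727 μM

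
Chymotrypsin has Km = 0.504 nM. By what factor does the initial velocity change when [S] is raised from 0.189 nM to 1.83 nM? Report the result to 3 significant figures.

Since Vmax cancels, v₂/v₁ = [S]₂(Km+[S]₁) / [S]₁(Km+[S]₂).
= 1.83×(0.504+0.189) / (0.189×(0.504+1.83)) = 1.268/0.4411 = 2.87.

2.87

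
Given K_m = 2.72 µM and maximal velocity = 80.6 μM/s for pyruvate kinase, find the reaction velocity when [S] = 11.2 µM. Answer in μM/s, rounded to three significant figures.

[S]/(Km+[S]) = 11.2/13.92 = 0.8046, the fractional saturation.
v = 0.8046 × Vmax = 0.8046 × 80.6 = 64.9 μM/s.

64.9 μM/s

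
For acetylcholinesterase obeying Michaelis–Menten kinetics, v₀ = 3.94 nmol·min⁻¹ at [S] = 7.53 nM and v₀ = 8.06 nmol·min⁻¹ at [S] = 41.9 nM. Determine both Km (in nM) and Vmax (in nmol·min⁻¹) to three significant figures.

Km = 12.5 nM; Vmax = 10.5 nmol·min⁻¹

In reciprocal form, 1/v = (Km/Vmax)·(1/[S]) + 1/Vmax. The two points give (1/[S], 1/v) = (0.1328, 0.2538) and (0.02387, 0.1241).
Slope = (0.2538 − 0.1241)/(0.1328 − 0.02387) = 1.191; intercept = 0.2538 − 1.191×0.1328 = 0.09565.
Vmax = 1/intercept = 10.5 nmol·min⁻¹; Km = slope × Vmax = 1.191 × 10.5 = 12.5 nM.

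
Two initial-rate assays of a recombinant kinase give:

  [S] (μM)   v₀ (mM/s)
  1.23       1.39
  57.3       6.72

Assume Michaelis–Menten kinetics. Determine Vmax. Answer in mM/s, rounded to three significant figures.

7.34 mM/s

From v = Vmax[S]/(Km+[S]), each point gives Vmax = v(Km+[S])/[S].
Equating: 1.39(Km+1.23)/1.23 = 6.72(Km+57.3)/57.3.
1.130·Km + 1.39 = 0.1173·Km + 6.72, so (1.130 − 0.1173)·Km = 6.72 − 1.39.
Km = 5.330/1.013 = 5.26 μM; then Vmax = 1.39(5.26+1.23)/1.23 = 7.34 mM/s.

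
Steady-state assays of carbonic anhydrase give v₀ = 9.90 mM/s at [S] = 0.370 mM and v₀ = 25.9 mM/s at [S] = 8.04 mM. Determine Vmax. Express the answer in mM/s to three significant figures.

28.1 mM/s

From v = Vmax[S]/(Km+[S]), each point gives Vmax = v(Km+[S])/[S].
Equating: 9.90(Km+0.370)/0.370 = 25.9(Km+8.04)/8.04.
26.76·Km + 9.90 = 3.221·Km + 25.9, so (26.76 − 3.221)·Km = 25.9 − 9.90.
Km = 16.00/23.54 = 0.680 mM; then Vmax = 9.90(0.680+0.370)/0.370 = 28.1 mM/s.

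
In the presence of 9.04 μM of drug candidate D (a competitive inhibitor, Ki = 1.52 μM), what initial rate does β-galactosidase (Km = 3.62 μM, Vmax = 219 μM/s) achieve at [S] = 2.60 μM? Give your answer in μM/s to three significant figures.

20.5 μM/s

With α = 1 + [I]/Ki = 1 + 9.04/1.52 = 6.947, the competitive rate law is v = Vmax[S] / (αKm + [S]).
v = 219×2.60 / (6.947×3.62 + 2.60) = 569.4/27.75 = 20.5 μM/s.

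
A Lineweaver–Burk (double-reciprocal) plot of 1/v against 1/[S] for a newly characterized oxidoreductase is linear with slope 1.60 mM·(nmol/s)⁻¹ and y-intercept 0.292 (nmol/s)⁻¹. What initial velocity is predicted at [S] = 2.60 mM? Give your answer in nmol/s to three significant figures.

1.10 nmol/s

The y-intercept is 1/Vmax, so Vmax = 1/0.292 = 3.42 nmol/s.
The slope is Km/Vmax, so Km = 1.60 × 3.42 = 5.48 mM.
Then v = 3.42 × 2.60/(5.48 + 2.60) = 1.10 nmol/s.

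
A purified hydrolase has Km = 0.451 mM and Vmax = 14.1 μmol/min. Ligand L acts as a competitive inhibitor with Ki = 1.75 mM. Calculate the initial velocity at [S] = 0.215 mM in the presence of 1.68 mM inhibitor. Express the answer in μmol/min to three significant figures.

2.76 μmol/min

α = 1 + [I]/Ki = 1 + 1.68/1.75 = 1.960.
For a competitive inhibitor, Vmax is unchanged and the apparent Km becomes α·Km: Km,app = 0.884 mM, Vmax,app = 14.1 μmol/min.
v = Vmax,app·[S]/(Km,app + [S]) = 14.1 × 0.215/(0.884 + 0.215) = 2.76 μmol/min.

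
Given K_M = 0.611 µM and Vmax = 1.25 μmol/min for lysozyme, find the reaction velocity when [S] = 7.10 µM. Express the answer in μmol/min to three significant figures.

[S]/(Km+[S]) = 7.10/7.711 = 0.9208, the fractional saturation.
v = 0.9208 × Vmax = 0.9208 × 1.25 = 1.15 μmol/min.

1.15 μmol/min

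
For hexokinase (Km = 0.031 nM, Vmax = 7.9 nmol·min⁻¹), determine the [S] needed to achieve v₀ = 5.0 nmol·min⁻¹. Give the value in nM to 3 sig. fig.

The required fractional saturation is v/Vmax = 5.0/7.9 = 0.6329.
Then [S]/(Km+[S]) = 0.6329 ⇒ [S] = 0.031 × 0.6329/(1 − 0.6329) = 0.0534 nM.

0.0534 nM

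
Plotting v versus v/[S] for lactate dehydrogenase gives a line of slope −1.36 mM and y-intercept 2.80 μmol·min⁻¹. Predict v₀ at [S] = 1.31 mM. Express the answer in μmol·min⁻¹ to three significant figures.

In the Eadie–Hofstee form v = Vmax − Km·(v/[S]), the slope is −Km and the intercept is Vmax, so Km = 1.36 mM and Vmax = 2.80 μmol·min⁻¹.
v = 2.80 × 1.31/(1.36 + 1.31) = 1.37 μmol·min⁻¹.

1.37 μmol·min⁻¹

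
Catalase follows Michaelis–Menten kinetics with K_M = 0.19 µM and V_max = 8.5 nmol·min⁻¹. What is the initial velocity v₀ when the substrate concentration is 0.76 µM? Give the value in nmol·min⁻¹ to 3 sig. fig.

6.80 nmol·min⁻¹

[S]/(Km+[S]) = 0.76/0.9500 = 0.8000, the fractional saturation.
v = 0.8000 × Vmax = 0.8000 × 8.5 = 6.80 nmol·min⁻¹.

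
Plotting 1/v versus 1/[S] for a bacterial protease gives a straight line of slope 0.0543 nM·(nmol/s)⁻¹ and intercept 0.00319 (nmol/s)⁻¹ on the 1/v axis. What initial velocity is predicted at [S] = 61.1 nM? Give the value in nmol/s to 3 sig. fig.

245 nmol/s

The y-intercept is 1/Vmax, so Vmax = 1/0.00319 = 313 nmol/s.
The slope is Km/Vmax, so Km = 0.0543 × 313 = 17.0 nM.
Then v = 313 × 61.1/(17.0 + 61.1) = 245 nmol/s.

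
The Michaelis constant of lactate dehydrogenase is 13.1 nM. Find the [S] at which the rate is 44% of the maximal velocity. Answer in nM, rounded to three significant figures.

v/Vmax = [S]/(Km+[S]) = 0.44, so [S] = Km·0.44/(1 − 0.44) = 13.1 × 0.7857.
[S] = 10.3 nM.

10.3 nM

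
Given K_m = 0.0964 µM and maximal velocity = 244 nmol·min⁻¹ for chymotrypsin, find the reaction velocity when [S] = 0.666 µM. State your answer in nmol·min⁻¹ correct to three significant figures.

213 nmol·min⁻¹

v = Vmax·[S]/(Km + [S]) = 244 × 0.666 / (0.0964 + 0.666)
  = 162.5 / 0.7624 = 213 nmol·min⁻¹.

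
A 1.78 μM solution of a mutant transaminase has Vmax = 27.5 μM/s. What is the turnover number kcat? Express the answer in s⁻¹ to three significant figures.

15.4 s⁻¹

kcat = Vmax/[E]total = 27.5 μM/s / 1.78 μM = 15.4 s⁻¹.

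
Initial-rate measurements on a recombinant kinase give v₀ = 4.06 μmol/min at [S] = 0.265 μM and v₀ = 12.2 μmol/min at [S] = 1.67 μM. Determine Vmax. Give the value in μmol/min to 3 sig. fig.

19.6 μmol/min

From v = Vmax[S]/(Km+[S]), each point gives Vmax = v(Km+[S])/[S].
Equating: 4.06(Km+0.265)/0.265 = 12.2(Km+1.67)/1.67.
15.32·Km + 4.06 = 7.305·Km + 12.2, so (15.32 − 7.305)·Km = 12.2 − 4.06.
Km = 8.140/8.015 = 1.02 μM; then Vmax = 4.06(1.02+0.265)/0.265 = 19.6 μmol/min.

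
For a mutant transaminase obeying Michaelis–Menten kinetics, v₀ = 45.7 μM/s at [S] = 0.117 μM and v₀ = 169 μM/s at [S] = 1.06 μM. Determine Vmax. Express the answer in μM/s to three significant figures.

From v = Vmax[S]/(Km+[S]), each point gives Vmax = v(Km+[S])/[S].
Equating: 45.7(Km+0.117)/0.117 = 169(Km+1.06)/1.06.
390.6·Km + 45.7 = 159.4·Km + 169, so (390.6 − 159.4)·Km = 169 − 45.7.
Km = 123.3/231.2 = 0.533 μM; then Vmax = 45.7(0.533+0.117)/0.117 = 254 μM/s.

254 μM/s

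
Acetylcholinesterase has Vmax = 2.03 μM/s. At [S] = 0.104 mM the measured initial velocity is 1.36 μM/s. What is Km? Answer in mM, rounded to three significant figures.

v/Vmax = 1.36/2.03 = 0.6700 = [S]/(Km+[S]).
So Km + [S] = [S]/0.6700 = 0.1552 mM, giving Km = 0.1552 − 0.104 = 0.0512 mM.

0.0512 mM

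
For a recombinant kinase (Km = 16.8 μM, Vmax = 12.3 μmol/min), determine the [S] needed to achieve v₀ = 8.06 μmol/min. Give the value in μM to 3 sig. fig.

The required fractional saturation is v/Vmax = 8.06/12.3 = 0.6553.
Then [S]/(Km+[S]) = 0.6553 ⇒ [S] = 16.8 × 0.6553/(1 − 0.6553) = 31.9 μM.

31.9 μM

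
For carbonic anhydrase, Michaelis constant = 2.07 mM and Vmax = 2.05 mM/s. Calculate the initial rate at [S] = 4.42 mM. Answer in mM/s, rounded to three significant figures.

v = Vmax·[S]/(Km + [S]) = 2.05 × 4.42 / (2.07 + 4.42)
  = 9.061 / 6.490 = 1.40 mM/s.

1.40 mM/s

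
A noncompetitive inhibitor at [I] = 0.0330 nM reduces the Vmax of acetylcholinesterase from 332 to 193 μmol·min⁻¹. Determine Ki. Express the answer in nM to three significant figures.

0.0458 nM

Noncompetitive: Vmax,app = Vmax/α with α = 1 + [I]/Ki.
α = Vmax/Vmax,app = 332/193 = 1.720.
Since α = 1 + [I]/Ki, [I]/Ki = 1.720 − 1 = 0.7202 and Ki = 0.0330/0.7202 = 0.0458 nM.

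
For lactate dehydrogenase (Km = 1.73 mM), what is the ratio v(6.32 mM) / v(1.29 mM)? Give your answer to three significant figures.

1.84

Since Vmax cancels, v₂/v₁ = [S]₂(Km+[S]₁) / [S]₁(Km+[S]₂).
= 6.32×(1.73+1.29) / (1.29×(1.73+6.32)) = 19.09/10.38 = 1.84.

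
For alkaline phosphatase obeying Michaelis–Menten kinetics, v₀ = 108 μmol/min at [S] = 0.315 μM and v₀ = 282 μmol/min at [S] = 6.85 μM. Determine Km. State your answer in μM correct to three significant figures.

From v = Vmax[S]/(Km+[S]), each point gives Vmax = v(Km+[S])/[S].
Equating: 108(Km+0.315)/0.315 = 282(Km+6.85)/6.85.
342.9·Km + 108 = 41.17·Km + 282, so (342.9 − 41.17)·Km = 282 − 108.
Km = 174.0/301.7 = 0.577 μM; then Vmax = 108(0.577+0.315)/0.315 = 306 μmol/min.

0.577 μM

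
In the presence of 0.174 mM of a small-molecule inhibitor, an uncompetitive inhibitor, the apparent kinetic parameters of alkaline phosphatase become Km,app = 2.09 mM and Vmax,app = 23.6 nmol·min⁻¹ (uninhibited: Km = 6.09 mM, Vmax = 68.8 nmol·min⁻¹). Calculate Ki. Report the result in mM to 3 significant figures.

Uncompetitive: Vmax,app = Vmax/α (and Km,app = Km/α) with α = 1 + [I]/Ki.
α = Vmax/Vmax,app = 68.8/23.6 = 2.915.
Since α = 1 + [I]/Ki, [I]/Ki = 2.915 − 1 = 1.915 and Ki = 0.174/1.915 = 0.0908 mM.

0.0908 mM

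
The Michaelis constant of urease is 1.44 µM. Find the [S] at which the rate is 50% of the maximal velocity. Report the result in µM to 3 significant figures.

1.44 µM

v/Vmax = [S]/(Km+[S]) = 0.5, so [S] = Km·0.5/(1 − 0.5) = 1.44 × 1.000.
[S] = 1.44 µM.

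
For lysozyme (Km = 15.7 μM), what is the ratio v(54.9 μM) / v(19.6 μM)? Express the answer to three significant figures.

The fractional saturations are [S]/(Km+[S]) = 19.6/35.30 = 0.5552 and 54.9/70.60 = 0.7776.
v₂/v₁ is just their ratio: 0.7776/0.5552 = 1.40.

1.40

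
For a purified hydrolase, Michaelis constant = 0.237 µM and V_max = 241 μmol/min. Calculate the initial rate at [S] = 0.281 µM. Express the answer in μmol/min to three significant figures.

131 μmol/min

v = Vmax·[S]/(Km + [S]) = 241 × 0.281 / (0.237 + 0.281)
  = 67.72 / 0.5180 = 131 μmol/min.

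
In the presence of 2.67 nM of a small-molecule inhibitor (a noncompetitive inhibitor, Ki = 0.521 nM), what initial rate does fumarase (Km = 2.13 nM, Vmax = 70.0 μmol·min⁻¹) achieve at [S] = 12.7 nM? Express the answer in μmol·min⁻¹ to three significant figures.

9.79 μmol·min⁻¹

α = 1 + [I]/Ki = 1 + 2.67/0.521 = 6.125.
For a noncompetitive inhibitor, Vmax is reduced to Vmax/α while Km is unchanged: Km,app = 2.13 nM, Vmax,app = 11.4 μmol·min⁻¹.
v = Vmax,app·[S]/(Km,app + [S]) = 11.4 × 12.7/(2.13 + 12.7) = 9.79 μmol·min⁻¹.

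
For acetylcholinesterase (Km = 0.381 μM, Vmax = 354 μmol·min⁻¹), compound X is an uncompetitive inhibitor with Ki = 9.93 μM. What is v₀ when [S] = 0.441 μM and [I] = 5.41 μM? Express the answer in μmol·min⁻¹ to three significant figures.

147 μmol·min⁻¹

α = 1 + [I]/Ki = 1 + 5.41/9.93 = 1.545.
For an uncompetitive inhibitor, both parameters are divided by α, giving Vmax/α and Km/α: Km,app = 0.247 μM, Vmax,app = 229 μmol·min⁻¹.
v = Vmax,app·[S]/(Km,app + [S]) = 229 × 0.441/(0.247 + 0.441) = 147 μmol·min⁻¹.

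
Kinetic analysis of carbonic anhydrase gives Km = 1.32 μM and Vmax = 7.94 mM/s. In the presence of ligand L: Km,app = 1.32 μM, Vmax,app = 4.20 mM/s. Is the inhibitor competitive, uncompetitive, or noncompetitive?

Vmax decreases (7.94 → 4.20 mM/s) while Km is unchanged — pure noncompetitive inhibition.

noncompetitive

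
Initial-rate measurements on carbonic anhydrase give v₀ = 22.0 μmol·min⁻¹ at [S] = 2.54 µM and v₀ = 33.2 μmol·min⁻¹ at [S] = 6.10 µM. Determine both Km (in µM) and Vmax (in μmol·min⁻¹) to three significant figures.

Km = 3.48 µM; Vmax = 52.1 μmol·min⁻¹

From v = Vmax[S]/(Km+[S]), each point gives Vmax = v(Km+[S])/[S].
Equating: 22.0(Km+2.54)/2.54 = 33.2(Km+6.10)/6.10.
8.661·Km + 22.0 = 5.443·Km + 33.2, so (8.661 − 5.443)·Km = 33.2 − 22.0.
Km = 11.20/3.219 = 3.48 µM; then Vmax = 22.0(3.48+2.54)/2.54 = 52.1 μmol·min⁻¹.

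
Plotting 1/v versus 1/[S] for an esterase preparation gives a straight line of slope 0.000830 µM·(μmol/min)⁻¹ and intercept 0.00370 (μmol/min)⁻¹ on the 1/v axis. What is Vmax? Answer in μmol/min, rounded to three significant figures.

The y-intercept of a Lineweaver–Burk plot equals 1/Vmax, so Vmax = 1/0.00370 = 270 μmol/min.

270 μmol/min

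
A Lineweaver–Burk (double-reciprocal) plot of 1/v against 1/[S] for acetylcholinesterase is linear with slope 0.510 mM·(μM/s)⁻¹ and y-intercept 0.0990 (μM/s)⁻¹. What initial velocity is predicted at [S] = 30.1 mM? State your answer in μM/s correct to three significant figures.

8.62 μM/s

The y-intercept is 1/Vmax, so Vmax = 1/0.0990 = 10.1 μM/s.
The slope is Km/Vmax, so Km = 0.510 × 10.1 = 5.15 mM.
Then v = 10.1 × 30.1/(5.15 + 30.1) = 8.62 μM/s.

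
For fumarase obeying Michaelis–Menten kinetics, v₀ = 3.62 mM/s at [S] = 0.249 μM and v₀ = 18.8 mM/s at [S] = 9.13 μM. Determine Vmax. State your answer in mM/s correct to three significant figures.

21.3 mM/s

From v = Vmax[S]/(Km+[S]), each point gives Vmax = v(Km+[S])/[S].
Equating: 3.62(Km+0.249)/0.249 = 18.8(Km+9.13)/9.13.
14.54·Km + 3.62 = 2.059·Km + 18.8, so (14.54 − 2.059)·Km = 18.8 − 3.62.
Km = 15.18/12.48 = 1.22 μM; then Vmax = 3.62(1.22+0.249)/0.249 = 21.3 mM/s.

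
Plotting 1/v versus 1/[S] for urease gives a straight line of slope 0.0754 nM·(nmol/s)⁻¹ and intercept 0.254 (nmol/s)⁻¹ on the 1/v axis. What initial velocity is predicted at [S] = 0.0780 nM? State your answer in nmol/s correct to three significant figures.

The y-intercept is 1/Vmax, so Vmax = 1/0.254 = 3.94 nmol/s.
The slope is Km/Vmax, so Km = 0.0754 × 3.94 = 0.297 nM.
Then v = 3.94 × 0.0780/(0.297 + 0.0780) = 0.819 nmol/s.

0.819 nmol/s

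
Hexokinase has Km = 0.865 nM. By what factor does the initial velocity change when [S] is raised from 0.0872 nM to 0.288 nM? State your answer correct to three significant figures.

The fractional saturations are [S]/(Km+[S]) = 0.0872/0.9522 = 0.09158 and 0.288/1.153 = 0.2498.
v₂/v₁ is just their ratio: 0.2498/0.09158 = 2.73.

2.73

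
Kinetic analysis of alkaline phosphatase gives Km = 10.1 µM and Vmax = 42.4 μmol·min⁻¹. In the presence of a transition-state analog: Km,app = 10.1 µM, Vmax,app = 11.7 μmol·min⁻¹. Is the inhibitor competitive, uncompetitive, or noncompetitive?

noncompetitive

Vmax decreases (42.4 → 11.7 μmol·min⁻¹) while Km is unchanged — pure noncompetitive inhibition.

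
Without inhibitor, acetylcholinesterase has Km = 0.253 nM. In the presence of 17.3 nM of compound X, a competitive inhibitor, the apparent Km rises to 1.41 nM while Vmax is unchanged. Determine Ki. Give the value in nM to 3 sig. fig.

Competitive: Km,app = α·Km with α = 1 + [I]/Ki.
α = Km,app/Km = 1.41/0.253 = 5.573.
Since α = 1 + [I]/Ki, [I]/Ki = 5.573 − 1 = 4.573 and Ki = 17.3/4.573 = 3.78 nM.

3.78 nM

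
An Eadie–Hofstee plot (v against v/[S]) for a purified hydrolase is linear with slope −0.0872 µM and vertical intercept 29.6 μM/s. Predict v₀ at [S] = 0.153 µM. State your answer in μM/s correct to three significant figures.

18.9 μM/s

In the Eadie–Hofstee form v = Vmax − Km·(v/[S]), the slope is −Km and the intercept is Vmax, so Km = 0.0872 µM and Vmax = 29.6 μM/s.
v = 29.6 × 0.153/(0.0872 + 0.153) = 18.9 μM/s.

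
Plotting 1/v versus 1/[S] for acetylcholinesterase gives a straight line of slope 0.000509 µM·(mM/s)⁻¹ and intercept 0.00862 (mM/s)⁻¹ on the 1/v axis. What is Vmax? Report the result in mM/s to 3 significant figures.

The y-intercept of a Lineweaver–Burk plot equals 1/Vmax, so Vmax = 1/0.00862 = 116 mM/s.

116 mM/s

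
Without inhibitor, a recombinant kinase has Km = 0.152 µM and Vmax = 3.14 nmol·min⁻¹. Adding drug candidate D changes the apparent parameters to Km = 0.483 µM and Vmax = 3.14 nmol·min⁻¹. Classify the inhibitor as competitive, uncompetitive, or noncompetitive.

competitive

Km increases (0.152 → 0.483 µM) while Vmax is unchanged — the hallmark of competitive inhibition.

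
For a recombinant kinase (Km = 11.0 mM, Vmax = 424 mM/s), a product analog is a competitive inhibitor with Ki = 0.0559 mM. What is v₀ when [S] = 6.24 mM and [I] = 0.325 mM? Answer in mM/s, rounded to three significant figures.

With α = 1 + [I]/Ki = 1 + 0.325/0.0559 = 6.814, the competitive rate law is v = Vmax[S] / (αKm + [S]).
v = 424×6.24 / (6.814×11.0 + 6.24) = 2646/81.19 = 32.6 mM/s.

32.6 mM/s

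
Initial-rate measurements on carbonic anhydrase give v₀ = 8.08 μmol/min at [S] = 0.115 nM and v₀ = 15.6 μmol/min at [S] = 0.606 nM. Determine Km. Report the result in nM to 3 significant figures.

0.169 nM

From v = Vmax[S]/(Km+[S]), each point gives Vmax = v(Km+[S])/[S].
Equating: 8.08(Km+0.115)/0.115 = 15.6(Km+0.606)/0.606.
70.26·Km + 8.08 = 25.74·Km + 15.6, so (70.26 − 25.74)·Km = 15.6 − 8.08.
Km = 7.520/44.52 = 0.169 nM; then Vmax = 8.08(0.169+0.115)/0.115 = 19.9 μmol/min.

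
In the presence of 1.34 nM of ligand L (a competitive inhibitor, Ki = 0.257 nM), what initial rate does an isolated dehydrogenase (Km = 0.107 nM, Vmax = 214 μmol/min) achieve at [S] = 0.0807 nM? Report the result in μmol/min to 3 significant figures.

With α = 1 + [I]/Ki = 1 + 1.34/0.257 = 6.214, the competitive rate law is v = Vmax[S] / (αKm + [S]).
v = 214×0.0807 / (6.214×0.107 + 0.0807) = 17.27/0.7456 = 23.2 μmol/min.

23.2 μmol/min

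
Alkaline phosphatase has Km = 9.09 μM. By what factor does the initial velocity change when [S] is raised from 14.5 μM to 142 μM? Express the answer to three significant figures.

Since Vmax cancels, v₂/v₁ = [S]₂(Km+[S]₁) / [S]₁(Km+[S]₂).
= 142×(9.09+14.5) / (14.5×(9.09+142)) = 3350/2191 = 1.53.

1.53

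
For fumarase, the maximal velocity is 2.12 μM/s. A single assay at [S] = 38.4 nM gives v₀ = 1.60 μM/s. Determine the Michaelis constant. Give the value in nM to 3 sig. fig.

12.5 nM

v/Vmax = 1.60/2.12 = 0.7547 = [S]/(Km+[S]).
So Km + [S] = [S]/0.7547 = 50.88 nM, giving Km = 50.88 − 38.4 = 12.5 nM.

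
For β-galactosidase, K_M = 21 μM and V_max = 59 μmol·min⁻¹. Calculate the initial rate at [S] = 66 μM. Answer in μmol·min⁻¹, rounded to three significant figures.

v = Vmax·[S]/(Km + [S]) = 59 × 66 / (21 + 66)
  = 3894 / 87.00 = 44.8 μmol·min⁻¹.

44.8 μmol·min⁻¹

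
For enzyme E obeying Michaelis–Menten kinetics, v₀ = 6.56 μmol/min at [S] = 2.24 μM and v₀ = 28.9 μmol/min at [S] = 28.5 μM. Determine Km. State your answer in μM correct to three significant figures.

11.7 μM

From v = Vmax[S]/(Km+[S]), each point gives Vmax = v(Km+[S])/[S].
Equating: 6.56(Km+2.24)/2.24 = 28.9(Km+28.5)/28.5.
2.929·Km + 6.56 = 1.014·Km + 28.9, so (2.929 − 1.014)·Km = 28.9 − 6.56.
Km = 22.34/1.915 = 11.7 μM; then Vmax = 6.56(11.7+2.24)/2.24 = 40.7 μmol/min.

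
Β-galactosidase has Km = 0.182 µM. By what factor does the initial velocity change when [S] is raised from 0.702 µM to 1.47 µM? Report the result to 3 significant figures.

1.12

The fractional saturations are [S]/(Km+[S]) = 0.702/0.8840 = 0.7941 and 1.47/1.652 = 0.8898.
v₂/v₁ is just their ratio: 0.8898/0.7941 = 1.12.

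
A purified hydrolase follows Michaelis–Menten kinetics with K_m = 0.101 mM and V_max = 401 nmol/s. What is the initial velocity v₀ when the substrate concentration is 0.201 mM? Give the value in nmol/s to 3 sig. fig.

[S]/(Km+[S]) = 0.201/0.3020 = 0.6656, the fractional saturation.
v = 0.6656 × Vmax = 0.6656 × 401 = 267 nmol/s.

267 nmol/s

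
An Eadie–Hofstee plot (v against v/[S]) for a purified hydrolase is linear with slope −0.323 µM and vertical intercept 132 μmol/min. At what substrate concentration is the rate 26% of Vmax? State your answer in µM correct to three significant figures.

The Eadie–Hofstee slope gives Km = 0.323 µM (slope = −Km).
v/Vmax = [S]/(Km+[S]) = 0.26 ⇒ [S] = Km·0.26/(1−0.26) = 0.323 × 0.3514 = 0.113 µM.

0.113 µM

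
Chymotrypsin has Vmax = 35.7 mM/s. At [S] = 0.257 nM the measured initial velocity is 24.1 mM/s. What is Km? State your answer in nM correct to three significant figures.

From v = Vmax[S]/(Km+[S]), Km = [S](Vmax − v)/v.
Km = 0.257 × (35.7 − 24.1) / 24.1 = 2.981/24.1 = 0.124 nM.

0.124 nM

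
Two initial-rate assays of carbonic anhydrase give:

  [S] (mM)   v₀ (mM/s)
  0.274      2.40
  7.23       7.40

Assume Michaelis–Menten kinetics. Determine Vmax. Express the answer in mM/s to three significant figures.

In reciprocal form, 1/v = (Km/Vmax)·(1/[S]) + 1/Vmax. The two points give (1/[S], 1/v) = (3.650, 0.4167) and (0.1383, 0.1351).
Slope = (0.4167 − 0.1351)/(3.650 − 0.1383) = 0.08018; intercept = 0.4167 − 0.08018×3.650 = 0.1240.
Vmax = 1/intercept = 8.06 mM/s; Km = slope × Vmax = 0.08018 × 8.06 = 0.646 mM.

8.06 mM/s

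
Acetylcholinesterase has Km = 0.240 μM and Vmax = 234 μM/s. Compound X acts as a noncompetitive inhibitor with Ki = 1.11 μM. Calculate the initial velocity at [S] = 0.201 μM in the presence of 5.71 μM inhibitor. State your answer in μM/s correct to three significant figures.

17.4 μM/s

α = 1 + [I]/Ki = 1 + 5.71/1.11 = 6.144.
For a noncompetitive inhibitor, Vmax is reduced to Vmax/α while Km is unchanged: Km,app = 0.240 μM, Vmax,app = 38.1 μM/s.
v = Vmax,app·[S]/(Km,app + [S]) = 38.1 × 0.201/(0.240 + 0.201) = 17.4 μM/s.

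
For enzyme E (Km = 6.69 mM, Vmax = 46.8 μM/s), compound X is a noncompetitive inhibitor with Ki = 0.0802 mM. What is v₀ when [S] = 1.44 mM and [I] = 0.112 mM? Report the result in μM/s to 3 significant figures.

3.46 μM/s

With α = 1 + [I]/Ki = 1 + 0.112/0.0802 = 2.397, the noncompetitive rate law is v = (Vmax/α)·[S] / (Km + [S]).
v = (46.8/2.397)×1.44 / (6.69 + 1.44) = 28.12/8.130 = 3.46 μM/s.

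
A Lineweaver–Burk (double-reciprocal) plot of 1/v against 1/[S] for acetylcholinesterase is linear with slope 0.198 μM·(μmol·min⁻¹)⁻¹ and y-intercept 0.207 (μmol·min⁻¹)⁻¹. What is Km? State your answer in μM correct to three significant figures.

y-intercept = 1/Vmax ⇒ Vmax = 4.83 μmol·min⁻¹; slope = Km/Vmax ⇒ Km = slope × Vmax.
Km = 0.198 × 4.83 = 0.957 μM.

0.957 μM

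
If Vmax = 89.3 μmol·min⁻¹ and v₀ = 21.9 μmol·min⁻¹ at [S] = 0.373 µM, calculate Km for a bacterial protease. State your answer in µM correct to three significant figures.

v/Vmax = 21.9/89.3 = 0.2452 = [S]/(Km+[S]).
So Km + [S] = [S]/0.2452 = 1.521 µM, giving Km = 1.521 − 0.373 = 1.15 µM.

1.15 µM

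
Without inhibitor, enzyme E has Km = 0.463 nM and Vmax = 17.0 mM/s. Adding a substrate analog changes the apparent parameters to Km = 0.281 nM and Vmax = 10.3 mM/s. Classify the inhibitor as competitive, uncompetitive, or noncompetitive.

uncompetitive

Both Km and Vmax decrease by the same factor (~1.65-fold) — characteristic of uncompetitive inhibition.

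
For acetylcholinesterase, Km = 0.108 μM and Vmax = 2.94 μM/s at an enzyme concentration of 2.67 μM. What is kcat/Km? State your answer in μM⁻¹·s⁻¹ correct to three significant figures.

10.2 μM⁻¹·s⁻¹

kcat = Vmax/[E]total = 2.94/2.67 = 1.10 s⁻¹.
kcat/Km = 1.10/0.108 = 10.2 μM⁻¹·s⁻¹.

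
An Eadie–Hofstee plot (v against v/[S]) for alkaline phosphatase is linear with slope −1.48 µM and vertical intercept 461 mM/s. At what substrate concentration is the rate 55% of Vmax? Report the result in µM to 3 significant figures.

The Eadie–Hofstee slope gives Km = 1.48 µM (slope = −Km).
v/Vmax = [S]/(Km+[S]) = 0.55 ⇒ [S] = Km·0.55/(1−0.55) = 1.48 × 1.222 = 1.81 µM.

1.81 µM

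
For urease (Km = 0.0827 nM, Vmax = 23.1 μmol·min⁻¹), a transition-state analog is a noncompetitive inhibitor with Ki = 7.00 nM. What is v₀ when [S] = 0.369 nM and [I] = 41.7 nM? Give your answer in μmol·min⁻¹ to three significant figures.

With α = 1 + [I]/Ki = 1 + 41.7/7.00 = 6.957, the noncompetitive rate law is v = (Vmax/α)·[S] / (Km + [S]).
v = (23.1/6.957)×0.369 / (0.0827 + 0.369) = 1.225/0.4517 = 2.71 μmol·min⁻¹.

2.71 μmol·min⁻¹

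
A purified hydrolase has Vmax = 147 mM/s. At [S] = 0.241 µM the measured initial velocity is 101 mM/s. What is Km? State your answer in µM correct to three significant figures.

From v = Vmax[S]/(Km+[S]), Km = [S](Vmax − v)/v.
Km = 0.241 × (147 − 101) / 101 = 11.09/101 = 0.110 µM.

0.110 µM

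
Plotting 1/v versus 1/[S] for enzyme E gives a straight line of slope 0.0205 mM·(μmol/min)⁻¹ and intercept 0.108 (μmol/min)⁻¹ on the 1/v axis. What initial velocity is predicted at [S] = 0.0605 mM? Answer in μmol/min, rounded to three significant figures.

The y-intercept is 1/Vmax, so Vmax = 1/0.108 = 9.26 μmol/min.
The slope is Km/Vmax, so Km = 0.0205 × 9.26 = 0.190 mM.
Then v = 9.26 × 0.0605/(0.190 + 0.0605) = 2.24 μmol/min.

2.24 μmol/min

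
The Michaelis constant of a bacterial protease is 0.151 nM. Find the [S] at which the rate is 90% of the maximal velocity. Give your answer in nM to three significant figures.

1.36 nM

v/Vmax = [S]/(Km+[S]) = 0.9, so [S] = Km·0.9/(1 − 0.9) = 0.151 × 9.000.
[S] = 1.36 nM.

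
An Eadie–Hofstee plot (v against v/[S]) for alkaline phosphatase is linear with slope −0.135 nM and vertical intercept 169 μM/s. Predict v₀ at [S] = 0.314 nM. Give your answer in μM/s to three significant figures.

In the Eadie–Hofstee form v = Vmax − Km·(v/[S]), the slope is −Km and the intercept is Vmax, so Km = 0.135 nM and Vmax = 169 μM/s.
v = 169 × 0.314/(0.135 + 0.314) = 118 μM/s.

118 μM/s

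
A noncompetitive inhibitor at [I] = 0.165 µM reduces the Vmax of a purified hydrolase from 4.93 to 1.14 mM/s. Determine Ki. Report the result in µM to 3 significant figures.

Noncompetitive: Vmax,app = Vmax/α with α = 1 + [I]/Ki.
α = Vmax/Vmax,app = 4.93/1.14 = 4.325.
Ki = [I]/(α − 1) = 0.165/3.325 = 0.0496 µM.

0.0496 µM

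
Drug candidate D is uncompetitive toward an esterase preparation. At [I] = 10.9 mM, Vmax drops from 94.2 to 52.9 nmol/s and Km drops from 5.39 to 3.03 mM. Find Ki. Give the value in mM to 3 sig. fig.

Uncompetitive: Vmax,app = Vmax/α (and Km,app = Km/α) with α = 1 + [I]/Ki.
α = Vmax/Vmax,app = 94.2/52.9 = 1.781.
Ki = [I]/(α − 1) = 10.9/0.7807 = 14.0 mM.

14.0 mM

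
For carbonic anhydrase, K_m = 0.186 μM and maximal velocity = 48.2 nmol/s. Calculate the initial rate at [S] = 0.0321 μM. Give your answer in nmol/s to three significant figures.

7.09 nmol/s

[S]/(Km+[S]) = 0.0321/0.2181 = 0.1472, the fractional saturation.
v = 0.1472 × Vmax = 0.1472 × 48.2 = 7.09 nmol/s.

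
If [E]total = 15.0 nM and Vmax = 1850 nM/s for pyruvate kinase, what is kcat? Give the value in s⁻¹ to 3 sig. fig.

kcat = Vmax/[E]total = 1850 nM/s / 15.0 nM = 123 s⁻¹.

123 s⁻¹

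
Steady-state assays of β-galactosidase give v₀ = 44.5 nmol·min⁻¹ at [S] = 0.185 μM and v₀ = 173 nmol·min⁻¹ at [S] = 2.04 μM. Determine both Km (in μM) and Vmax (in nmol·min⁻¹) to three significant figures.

Km = 0.825 μM; Vmax = 243 nmol·min⁻¹

From v = Vmax[S]/(Km+[S]), each point gives Vmax = v(Km+[S])/[S].
Equating: 44.5(Km+0.185)/0.185 = 173(Km+2.04)/2.04.
240.5·Km + 44.5 = 84.80·Km + 173, so (240.5 − 84.80)·Km = 173 − 44.5.
Km = 128.5/155.7 = 0.825 μM; then Vmax = 44.5(0.825+0.185)/0.185 = 243 nmol·min⁻¹.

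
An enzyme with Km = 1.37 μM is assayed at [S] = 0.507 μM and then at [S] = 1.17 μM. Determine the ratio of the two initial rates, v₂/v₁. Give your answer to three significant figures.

The fractional saturations are [S]/(Km+[S]) = 0.507/1.877 = 0.2701 and 1.17/2.540 = 0.4606.
v₂/v₁ is just their ratio: 0.4606/0.2701 = 1.71.

1.71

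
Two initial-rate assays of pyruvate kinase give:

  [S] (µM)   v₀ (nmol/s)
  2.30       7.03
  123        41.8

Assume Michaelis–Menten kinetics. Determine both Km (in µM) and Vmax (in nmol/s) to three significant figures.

In reciprocal form, 1/v = (Km/Vmax)·(1/[S]) + 1/Vmax. The two points give (1/[S], 1/v) = (0.4348, 0.1422) and (0.008130, 0.02392).
Slope = (0.1422 − 0.02392)/(0.4348 − 0.008130) = 0.2773; intercept = 0.1422 − 0.2773×0.4348 = 0.02167.
Vmax = 1/intercept = 46.1 nmol/s; Km = slope × Vmax = 0.2773 × 46.1 = 12.8 µM.

Km = 12.8 µM; Vmax = 46.1 nmol/s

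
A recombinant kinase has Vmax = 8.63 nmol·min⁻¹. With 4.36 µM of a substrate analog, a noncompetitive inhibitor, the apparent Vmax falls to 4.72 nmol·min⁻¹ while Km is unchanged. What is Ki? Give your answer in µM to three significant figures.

5.26 µM

Noncompetitive: Vmax,app = Vmax/α with α = 1 + [I]/Ki.
α = Vmax/Vmax,app = 8.63/4.72 = 1.828.
Ki = [I]/(α − 1) = 4.36/0.8284 = 5.26 µM.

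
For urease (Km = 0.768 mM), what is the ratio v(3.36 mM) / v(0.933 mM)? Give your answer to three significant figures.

Since Vmax cancels, v₂/v₁ = [S]₂(Km+[S]₁) / [S]₁(Km+[S]₂).
= 3.36×(0.768+0.933) / (0.933×(0.768+3.36)) = 5.715/3.851 = 1.48.

1.48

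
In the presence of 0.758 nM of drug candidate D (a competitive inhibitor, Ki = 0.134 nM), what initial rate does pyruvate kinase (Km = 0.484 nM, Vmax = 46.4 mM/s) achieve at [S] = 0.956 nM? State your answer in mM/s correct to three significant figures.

α = 1 + [I]/Ki = 1 + 0.758/0.134 = 6.657.
For a competitive inhibitor, Vmax is unchanged and the apparent Km becomes α·Km: Km,app = 3.22 nM, Vmax,app = 46.4 mM/s.
v = Vmax,app·[S]/(Km,app + [S]) = 46.4 × 0.956/(3.22 + 0.956) = 10.6 mM/s.

10.6 mM/s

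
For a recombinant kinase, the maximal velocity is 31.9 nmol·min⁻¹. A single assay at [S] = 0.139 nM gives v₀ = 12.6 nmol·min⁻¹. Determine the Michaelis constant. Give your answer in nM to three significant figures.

0.213 nM

From v = Vmax[S]/(Km+[S]), Km = [S](Vmax − v)/v.
Km = 0.139 × (31.9 − 12.6) / 12.6 = 2.683/12.6 = 0.213 nM.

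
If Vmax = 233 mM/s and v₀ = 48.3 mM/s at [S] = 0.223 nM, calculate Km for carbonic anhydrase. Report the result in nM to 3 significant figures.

0.853 nM

From v = Vmax[S]/(Km+[S]), Km = [S](Vmax − v)/v.
Km = 0.223 × (233 − 48.3) / 48.3 = 41.19/48.3 = 0.853 nM.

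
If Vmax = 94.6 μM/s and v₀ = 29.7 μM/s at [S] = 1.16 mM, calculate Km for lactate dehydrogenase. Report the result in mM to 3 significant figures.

From v = Vmax[S]/(Km+[S]), Km = [S](Vmax − v)/v.
Km = 1.16 × (94.6 − 29.7) / 29.7 = 75.28/29.7 = 2.53 mM.

2.53 mM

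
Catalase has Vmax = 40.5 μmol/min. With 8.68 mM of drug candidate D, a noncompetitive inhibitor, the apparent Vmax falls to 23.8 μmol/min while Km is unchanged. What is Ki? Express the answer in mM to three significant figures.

12.4 mM

Noncompetitive: Vmax,app = Vmax/α with α = 1 + [I]/Ki.
α = Vmax/Vmax,app = 40.5/23.8 = 1.702.
Ki = [I]/(α − 1) = 8.68/0.7017 = 12.4 mM.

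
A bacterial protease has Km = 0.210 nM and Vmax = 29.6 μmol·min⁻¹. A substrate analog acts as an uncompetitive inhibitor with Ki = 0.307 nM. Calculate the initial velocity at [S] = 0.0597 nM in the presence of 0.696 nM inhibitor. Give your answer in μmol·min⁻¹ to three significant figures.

α = 1 + [I]/Ki = 1 + 0.696/0.307 = 3.267.
For an uncompetitive inhibitor, both parameters are divided by α, giving Vmax/α and Km/α: Km,app = 0.0643 nM, Vmax,app = 9.06 μmol·min⁻¹.
v = Vmax,app·[S]/(Km,app + [S]) = 9.06 × 0.0597/(0.0643 + 0.0597) = 4.36 μmol·min⁻¹.

4.36 μmol·min⁻¹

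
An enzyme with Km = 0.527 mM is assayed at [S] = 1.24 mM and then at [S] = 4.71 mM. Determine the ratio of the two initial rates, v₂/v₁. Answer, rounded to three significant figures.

The fractional saturations are [S]/(Km+[S]) = 1.24/1.767 = 0.7018 and 4.71/5.237 = 0.8994.
v₂/v₁ is just their ratio: 0.8994/0.7018 = 1.28.

1.28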